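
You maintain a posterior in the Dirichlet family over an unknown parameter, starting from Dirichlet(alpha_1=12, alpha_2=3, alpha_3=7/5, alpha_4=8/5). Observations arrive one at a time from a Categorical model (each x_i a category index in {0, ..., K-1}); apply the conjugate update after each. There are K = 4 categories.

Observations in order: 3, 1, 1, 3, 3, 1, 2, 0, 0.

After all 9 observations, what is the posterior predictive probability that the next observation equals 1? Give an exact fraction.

2/9

obs 1: x=3 → posterior Dirichlet(12, 3, 7/5, 13/5)
obs 2: x=1 → posterior Dirichlet(12, 4, 7/5, 13/5)
obs 3: x=1 → posterior Dirichlet(12, 5, 7/5, 13/5)
obs 4: x=3 → posterior Dirichlet(12, 5, 7/5, 18/5)
obs 5: x=3 → posterior Dirichlet(12, 5, 7/5, 23/5)
obs 6: x=1 → posterior Dirichlet(12, 6, 7/5, 23/5)
obs 7: x=2 → posterior Dirichlet(12, 6, 12/5, 23/5)
obs 8: x=0 → posterior Dirichlet(13, 6, 12/5, 23/5)
obs 9: x=0 → posterior Dirichlet(14, 6, 12/5, 23/5)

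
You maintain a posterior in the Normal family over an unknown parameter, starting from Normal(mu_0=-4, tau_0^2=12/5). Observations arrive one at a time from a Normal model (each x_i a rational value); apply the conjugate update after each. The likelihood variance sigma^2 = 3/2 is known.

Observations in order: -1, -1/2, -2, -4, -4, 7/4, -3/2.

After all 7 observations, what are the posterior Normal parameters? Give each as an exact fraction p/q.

obs 1: x=-1 → posterior Normal(-28/13, 12/13)
obs 2: x=-1/2 → posterior Normal(-32/21, 4/7)
obs 3: x=-2 → posterior Normal(-48/29, 12/29)
obs 4: x=-4 → posterior Normal(-80/37, 12/37)
obs 5: x=-4 → posterior Normal(-112/45, 4/15)
obs 6: x=7/4 → posterior Normal(-98/53, 12/53)
obs 7: x=-3/2 → posterior Normal(-110/61, 12/61)

mu_0=-110/61, tau_0^2=12/61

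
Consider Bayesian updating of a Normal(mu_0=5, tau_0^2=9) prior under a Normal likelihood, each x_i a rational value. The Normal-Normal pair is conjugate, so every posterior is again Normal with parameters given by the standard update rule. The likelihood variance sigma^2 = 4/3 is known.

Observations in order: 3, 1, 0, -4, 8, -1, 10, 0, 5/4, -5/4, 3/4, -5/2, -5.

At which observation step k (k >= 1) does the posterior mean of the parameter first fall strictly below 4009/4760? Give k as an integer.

k = 4

obs 1: x=3 → posterior Normal(101/31, 36/31)
obs 2: x=1 → posterior Normal(64/29, 18/29)
obs 3: x=0 → posterior Normal(128/85, 36/85)
obs 4: x=-4 → posterior Normal(5/28, 9/28)
obs 5: x=8 → posterior Normal(236/139, 36/139)
obs 6: x=-1 → posterior Normal(209/166, 18/83)
obs 7: x=10 → posterior Normal(479/193, 36/193)
obs 8: x=0 → posterior Normal(479/220, 9/55)
obs 9: x=5/4 → posterior Normal(2051/988, 36/247)
obs 10: x=-5/4 → posterior Normal(479/274, 18/137)
obs 11: x=3/4 → posterior Normal(1997/1204, 36/301)
obs 12: x=-5/2 → posterior Normal(1727/1312, 9/82)
obs 13: x=-5 → posterior Normal(1187/1420, 36/355)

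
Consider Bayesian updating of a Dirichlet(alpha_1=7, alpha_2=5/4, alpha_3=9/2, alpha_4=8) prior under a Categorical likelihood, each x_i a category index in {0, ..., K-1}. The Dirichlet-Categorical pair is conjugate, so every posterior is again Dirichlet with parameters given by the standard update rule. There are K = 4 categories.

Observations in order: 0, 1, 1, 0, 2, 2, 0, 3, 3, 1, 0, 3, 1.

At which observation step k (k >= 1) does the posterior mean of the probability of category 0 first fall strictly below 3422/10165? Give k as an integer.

obs 1: x=0 → posterior Dirichlet(8, 5/4, 9/2, 8)
obs 2: x=1 → posterior Dirichlet(8, 9/4, 9/2, 8)
obs 3: x=1 → posterior Dirichlet(8, 13/4, 9/2, 8)
obs 4: x=0 → posterior Dirichlet(9, 13/4, 9/2, 8)
obs 5: x=2 → posterior Dirichlet(9, 13/4, 11/2, 8)
obs 6: x=2 → posterior Dirichlet(9, 13/4, 13/2, 8)
obs 7: x=0 → posterior Dirichlet(10, 13/4, 13/2, 8)
obs 8: x=3 → posterior Dirichlet(10, 13/4, 13/2, 9)
obs 9: x=3 → posterior Dirichlet(10, 13/4, 13/2, 10)
obs 10: x=1 → posterior Dirichlet(10, 17/4, 13/2, 10)
obs 11: x=0 → posterior Dirichlet(11, 17/4, 13/2, 10)
obs 12: x=3 → posterior Dirichlet(11, 17/4, 13/2, 11)
obs 13: x=1 → posterior Dirichlet(11, 21/4, 13/2, 11)

k = 6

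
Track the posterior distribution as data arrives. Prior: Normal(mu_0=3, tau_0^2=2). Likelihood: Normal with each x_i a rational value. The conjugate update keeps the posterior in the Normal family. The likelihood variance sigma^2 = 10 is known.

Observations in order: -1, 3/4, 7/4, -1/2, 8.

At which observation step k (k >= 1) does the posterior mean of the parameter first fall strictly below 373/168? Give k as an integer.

obs 1: x=-1 → posterior Normal(7/3, 5/3)
obs 2: x=3/4 → posterior Normal(59/28, 10/7)
obs 3: x=7/4 → posterior Normal(33/16, 5/4)
obs 4: x=-1/2 → posterior Normal(16/9, 10/9)
obs 5: x=8 → posterior Normal(12/5, 1)

k = 2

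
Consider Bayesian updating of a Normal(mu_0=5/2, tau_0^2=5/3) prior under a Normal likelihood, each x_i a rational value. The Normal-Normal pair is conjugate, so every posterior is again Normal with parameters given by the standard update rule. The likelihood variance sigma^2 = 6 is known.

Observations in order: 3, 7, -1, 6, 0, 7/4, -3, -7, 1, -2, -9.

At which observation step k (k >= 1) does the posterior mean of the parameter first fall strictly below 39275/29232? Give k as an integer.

obs 1: x=3 → posterior Normal(60/23, 30/23)
obs 2: x=7 → posterior Normal(95/28, 15/14)
obs 3: x=-1 → posterior Normal(30/11, 10/11)
obs 4: x=6 → posterior Normal(60/19, 15/19)
obs 5: x=0 → posterior Normal(120/43, 30/43)
obs 6: x=7/4 → posterior Normal(515/192, 5/8)
obs 7: x=-3 → posterior Normal(455/212, 30/53)
obs 8: x=-7 → posterior Normal(315/232, 15/29)
obs 9: x=1 → posterior Normal(335/252, 10/21)
obs 10: x=-2 → posterior Normal(295/272, 15/34)
obs 11: x=-9 → posterior Normal(115/292, 30/73)

k = 9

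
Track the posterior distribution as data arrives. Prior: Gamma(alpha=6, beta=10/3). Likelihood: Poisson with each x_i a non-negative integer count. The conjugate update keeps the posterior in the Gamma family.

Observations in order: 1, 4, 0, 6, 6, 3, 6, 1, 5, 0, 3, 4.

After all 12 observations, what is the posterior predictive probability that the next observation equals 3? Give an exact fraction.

292000195917809504990310677241417487011233914114537986093186714212170345406791680/1347137238494276547832006567721872890819326613454654477690085519113574118965817601

obs 1: x=1 → posterior Gamma(7, 13/3)
obs 2: x=4 → posterior Gamma(11, 16/3)
obs 3: x=0 → posterior Gamma(11, 19/3)
obs 4: x=6 → posterior Gamma(17, 22/3)
obs 5: x=6 → posterior Gamma(23, 25/3)
obs 6: x=3 → posterior Gamma(26, 28/3)
obs 7: x=6 → posterior Gamma(32, 31/3)
obs 8: x=1 → posterior Gamma(33, 34/3)
obs 9: x=5 → posterior Gamma(38, 37/3)
obs 10: x=0 → posterior Gamma(38, 40/3)
obs 11: x=3 → posterior Gamma(41, 43/3)
obs 12: x=4 → posterior Gamma(45, 46/3)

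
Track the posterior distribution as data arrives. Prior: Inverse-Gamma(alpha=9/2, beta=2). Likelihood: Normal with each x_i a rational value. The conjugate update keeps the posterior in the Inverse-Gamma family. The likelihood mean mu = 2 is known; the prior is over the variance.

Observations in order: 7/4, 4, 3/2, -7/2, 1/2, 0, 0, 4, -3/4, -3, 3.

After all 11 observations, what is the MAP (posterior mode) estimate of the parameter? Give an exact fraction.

obs 1: x=7/4 → posterior Inverse-Gamma(5, 65/32)
obs 2: x=4 → posterior Inverse-Gamma(11/2, 129/32)
obs 3: x=3/2 → posterior Inverse-Gamma(6, 133/32)
obs 4: x=-7/2 → posterior Inverse-Gamma(13/2, 617/32)
obs 5: x=1/2 → posterior Inverse-Gamma(7, 653/32)
obs 6: x=0 → posterior Inverse-Gamma(15/2, 717/32)
obs 7: x=0 → posterior Inverse-Gamma(8, 781/32)
obs 8: x=4 → posterior Inverse-Gamma(17/2, 845/32)
obs 9: x=-3/4 → posterior Inverse-Gamma(9, 483/16)
obs 10: x=-3 → posterior Inverse-Gamma(19/2, 683/16)
obs 11: x=3 → posterior Inverse-Gamma(10, 691/16)

691/176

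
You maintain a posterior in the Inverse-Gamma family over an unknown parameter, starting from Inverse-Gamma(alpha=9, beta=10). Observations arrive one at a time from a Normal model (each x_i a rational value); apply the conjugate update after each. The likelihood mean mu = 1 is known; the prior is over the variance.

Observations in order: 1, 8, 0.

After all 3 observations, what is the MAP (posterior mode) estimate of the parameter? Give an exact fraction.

obs 1: x=1 → posterior Inverse-Gamma(19/2, 10)
obs 2: x=8 → posterior Inverse-Gamma(10, 69/2)
obs 3: x=0 → posterior Inverse-Gamma(21/2, 35)

70/23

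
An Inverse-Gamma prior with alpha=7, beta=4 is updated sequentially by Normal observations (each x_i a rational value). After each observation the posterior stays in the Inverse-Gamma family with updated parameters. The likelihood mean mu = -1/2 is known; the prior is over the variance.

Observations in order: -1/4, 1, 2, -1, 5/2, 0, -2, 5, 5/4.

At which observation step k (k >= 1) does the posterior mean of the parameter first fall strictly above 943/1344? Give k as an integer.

obs 1: x=-1/4 → posterior Inverse-Gamma(15/2, 129/32)
obs 2: x=1 → posterior Inverse-Gamma(8, 165/32)
obs 3: x=2 → posterior Inverse-Gamma(17/2, 265/32)
obs 4: x=-1 → posterior Inverse-Gamma(9, 269/32)
obs 5: x=5/2 → posterior Inverse-Gamma(19/2, 413/32)
obs 6: x=0 → posterior Inverse-Gamma(10, 417/32)
obs 7: x=-2 → posterior Inverse-Gamma(21/2, 453/32)
obs 8: x=5 → posterior Inverse-Gamma(11, 937/32)
obs 9: x=5/4 → posterior Inverse-Gamma(23/2, 493/16)

k = 2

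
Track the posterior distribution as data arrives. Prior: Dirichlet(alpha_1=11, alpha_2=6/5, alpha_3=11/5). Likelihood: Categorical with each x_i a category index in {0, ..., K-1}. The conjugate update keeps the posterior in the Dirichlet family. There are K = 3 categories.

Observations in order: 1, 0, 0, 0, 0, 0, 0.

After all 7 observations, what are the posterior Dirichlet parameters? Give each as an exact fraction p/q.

alpha_1=17, alpha_2=11/5, alpha_3=11/5

obs 1: x=1 → posterior Dirichlet(11, 11/5, 11/5)
obs 2: x=0 → posterior Dirichlet(12, 11/5, 11/5)
obs 3: x=0 → posterior Dirichlet(13, 11/5, 11/5)
obs 4: x=0 → posterior Dirichlet(14, 11/5, 11/5)
obs 5: x=0 → posterior Dirichlet(15, 11/5, 11/5)
obs 6: x=0 → posterior Dirichlet(16, 11/5, 11/5)
obs 7: x=0 → posterior Dirichlet(17, 11/5, 11/5)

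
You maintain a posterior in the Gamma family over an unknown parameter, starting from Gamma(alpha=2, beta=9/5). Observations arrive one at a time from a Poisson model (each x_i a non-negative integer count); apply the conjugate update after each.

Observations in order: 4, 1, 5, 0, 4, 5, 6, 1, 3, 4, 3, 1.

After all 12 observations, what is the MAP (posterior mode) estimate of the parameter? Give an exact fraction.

obs 1: x=4 → posterior Gamma(6, 14/5)
obs 2: x=1 → posterior Gamma(7, 19/5)
obs 3: x=5 → posterior Gamma(12, 24/5)
obs 4: x=0 → posterior Gamma(12, 29/5)
obs 5: x=4 → posterior Gamma(16, 34/5)
obs 6: x=5 → posterior Gamma(21, 39/5)
obs 7: x=6 → posterior Gamma(27, 44/5)
obs 8: x=1 → posterior Gamma(28, 49/5)
obs 9: x=3 → posterior Gamma(31, 54/5)
obs 10: x=4 → posterior Gamma(35, 59/5)
obs 11: x=3 → posterior Gamma(38, 64/5)
obs 12: x=1 → posterior Gamma(39, 69/5)

190/69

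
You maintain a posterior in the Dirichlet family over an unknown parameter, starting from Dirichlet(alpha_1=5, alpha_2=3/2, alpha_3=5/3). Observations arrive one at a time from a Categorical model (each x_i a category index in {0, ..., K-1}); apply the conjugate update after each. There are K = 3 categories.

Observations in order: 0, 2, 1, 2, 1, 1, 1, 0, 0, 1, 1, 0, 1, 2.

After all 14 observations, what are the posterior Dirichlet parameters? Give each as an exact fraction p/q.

obs 1: x=0 → posterior Dirichlet(6, 3/2, 5/3)
obs 2: x=2 → posterior Dirichlet(6, 3/2, 8/3)
obs 3: x=1 → posterior Dirichlet(6, 5/2, 8/3)
obs 4: x=2 → posterior Dirichlet(6, 5/2, 11/3)
obs 5: x=1 → posterior Dirichlet(6, 7/2, 11/3)
obs 6: x=1 → posterior Dirichlet(6, 9/2, 11/3)
obs 7: x=1 → posterior Dirichlet(6, 11/2, 11/3)
obs 8: x=0 → posterior Dirichlet(7, 11/2, 11/3)
obs 9: x=0 → posterior Dirichlet(8, 11/2, 11/3)
obs 10: x=1 → posterior Dirichlet(8, 13/2, 11/3)
obs 11: x=1 → posterior Dirichlet(8, 15/2, 11/3)
obs 12: x=0 → posterior Dirichlet(9, 15/2, 11/3)
obs 13: x=1 → posterior Dirichlet(9, 17/2, 11/3)
obs 14: x=2 → posterior Dirichlet(9, 17/2, 14/3)

alpha_1=9, alpha_2=17/2, alpha_3=14/3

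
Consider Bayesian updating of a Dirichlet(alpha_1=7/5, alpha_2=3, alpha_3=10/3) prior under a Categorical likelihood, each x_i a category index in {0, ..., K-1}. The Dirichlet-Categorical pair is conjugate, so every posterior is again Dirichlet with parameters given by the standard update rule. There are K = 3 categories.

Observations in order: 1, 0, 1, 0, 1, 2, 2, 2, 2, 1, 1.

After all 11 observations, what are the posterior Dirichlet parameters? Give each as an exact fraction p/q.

alpha_1=17/5, alpha_2=8, alpha_3=22/3

obs 1: x=1 → posterior Dirichlet(7/5, 4, 10/3)
obs 2: x=0 → posterior Dirichlet(12/5, 4, 10/3)
obs 3: x=1 → posterior Dirichlet(12/5, 5, 10/3)
obs 4: x=0 → posterior Dirichlet(17/5, 5, 10/3)
obs 5: x=1 → posterior Dirichlet(17/5, 6, 10/3)
obs 6: x=2 → posterior Dirichlet(17/5, 6, 13/3)
obs 7: x=2 → posterior Dirichlet(17/5, 6, 16/3)
obs 8: x=2 → posterior Dirichlet(17/5, 6, 19/3)
obs 9: x=2 → posterior Dirichlet(17/5, 6, 22/3)
obs 10: x=1 → posterior Dirichlet(17/5, 7, 22/3)
obs 11: x=1 → posterior Dirichlet(17/5, 8, 22/3)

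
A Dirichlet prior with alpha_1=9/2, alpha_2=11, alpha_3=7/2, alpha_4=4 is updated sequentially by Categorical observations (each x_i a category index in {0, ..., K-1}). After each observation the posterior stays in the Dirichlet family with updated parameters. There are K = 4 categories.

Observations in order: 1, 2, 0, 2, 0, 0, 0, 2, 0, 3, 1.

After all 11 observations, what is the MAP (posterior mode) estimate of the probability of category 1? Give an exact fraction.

obs 1: x=1 → posterior Dirichlet(9/2, 12, 7/2, 4)
obs 2: x=2 → posterior Dirichlet(9/2, 12, 9/2, 4)
obs 3: x=0 → posterior Dirichlet(11/2, 12, 9/2, 4)
obs 4: x=2 → posterior Dirichlet(11/2, 12, 11/2, 4)
obs 5: x=0 → posterior Dirichlet(13/2, 12, 11/2, 4)
obs 6: x=0 → posterior Dirichlet(15/2, 12, 11/2, 4)
obs 7: x=0 → posterior Dirichlet(17/2, 12, 11/2, 4)
obs 8: x=2 → posterior Dirichlet(17/2, 12, 13/2, 4)
obs 9: x=0 → posterior Dirichlet(19/2, 12, 13/2, 4)
obs 10: x=3 → posterior Dirichlet(19/2, 12, 13/2, 5)
obs 11: x=1 → posterior Dirichlet(19/2, 13, 13/2, 5)

2/5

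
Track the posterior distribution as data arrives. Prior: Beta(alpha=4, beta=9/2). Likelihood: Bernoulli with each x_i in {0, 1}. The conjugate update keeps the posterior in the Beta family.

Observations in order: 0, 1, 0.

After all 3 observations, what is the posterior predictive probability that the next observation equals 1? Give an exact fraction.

10/23

obs 1: x=0 → posterior Beta(4, 11/2)
obs 2: x=1 → posterior Beta(5, 11/2)
obs 3: x=0 → posterior Beta(5, 13/2)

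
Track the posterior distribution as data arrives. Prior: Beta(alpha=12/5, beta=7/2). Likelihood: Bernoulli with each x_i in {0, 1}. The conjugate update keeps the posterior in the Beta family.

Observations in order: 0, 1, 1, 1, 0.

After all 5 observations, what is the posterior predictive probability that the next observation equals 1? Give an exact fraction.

54/109

obs 1: x=0 → posterior Beta(12/5, 9/2)
obs 2: x=1 → posterior Beta(17/5, 9/2)
obs 3: x=1 → posterior Beta(22/5, 9/2)
obs 4: x=1 → posterior Beta(27/5, 9/2)
obs 5: x=0 → posterior Beta(27/5, 11/2)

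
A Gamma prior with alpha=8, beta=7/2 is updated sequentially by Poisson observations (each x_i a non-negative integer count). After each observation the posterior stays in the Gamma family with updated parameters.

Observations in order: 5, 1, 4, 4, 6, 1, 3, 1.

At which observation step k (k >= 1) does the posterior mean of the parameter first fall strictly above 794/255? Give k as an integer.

k = 5

obs 1: x=5 → posterior Gamma(13, 9/2)
obs 2: x=1 → posterior Gamma(14, 11/2)
obs 3: x=4 → posterior Gamma(18, 13/2)
obs 4: x=4 → posterior Gamma(22, 15/2)
obs 5: x=6 → posterior Gamma(28, 17/2)
obs 6: x=1 → posterior Gamma(29, 19/2)
obs 7: x=3 → posterior Gamma(32, 21/2)
obs 8: x=1 → posterior Gamma(33, 23/2)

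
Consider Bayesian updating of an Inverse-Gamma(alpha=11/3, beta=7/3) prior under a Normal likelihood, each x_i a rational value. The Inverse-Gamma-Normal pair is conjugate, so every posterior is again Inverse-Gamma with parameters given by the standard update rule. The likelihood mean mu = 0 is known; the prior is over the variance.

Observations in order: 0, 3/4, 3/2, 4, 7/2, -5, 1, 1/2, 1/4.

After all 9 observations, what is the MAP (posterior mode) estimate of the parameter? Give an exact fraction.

1489/440

obs 1: x=0 → posterior Inverse-Gamma(25/6, 7/3)
obs 2: x=3/4 → posterior Inverse-Gamma(14/3, 251/96)
obs 3: x=3/2 → posterior Inverse-Gamma(31/6, 359/96)
obs 4: x=4 → posterior Inverse-Gamma(17/3, 1127/96)
obs 5: x=7/2 → posterior Inverse-Gamma(37/6, 1715/96)
obs 6: x=-5 → posterior Inverse-Gamma(20/3, 2915/96)
obs 7: x=1 → posterior Inverse-Gamma(43/6, 2963/96)
obs 8: x=1/2 → posterior Inverse-Gamma(23/3, 2975/96)
obs 9: x=1/4 → posterior Inverse-Gamma(49/6, 1489/48)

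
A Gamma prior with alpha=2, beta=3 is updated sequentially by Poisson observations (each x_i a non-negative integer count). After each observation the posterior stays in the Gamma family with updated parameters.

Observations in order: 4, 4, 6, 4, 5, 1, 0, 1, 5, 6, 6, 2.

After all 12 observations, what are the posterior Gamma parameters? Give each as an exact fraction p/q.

alpha=46, beta=15

obs 1: x=4 → posterior Gamma(6, 4)
obs 2: x=4 → posterior Gamma(10, 5)
obs 3: x=6 → posterior Gamma(16, 6)
obs 4: x=4 → posterior Gamma(20, 7)
obs 5: x=5 → posterior Gamma(25, 8)
obs 6: x=1 → posterior Gamma(26, 9)
obs 7: x=0 → posterior Gamma(26, 10)
obs 8: x=1 → posterior Gamma(27, 11)
obs 9: x=5 → posterior Gamma(32, 12)
obs 10: x=6 → posterior Gamma(38, 13)
obs 11: x=6 → posterior Gamma(44, 14)
obs 12: x=2 → posterior Gamma(46, 15)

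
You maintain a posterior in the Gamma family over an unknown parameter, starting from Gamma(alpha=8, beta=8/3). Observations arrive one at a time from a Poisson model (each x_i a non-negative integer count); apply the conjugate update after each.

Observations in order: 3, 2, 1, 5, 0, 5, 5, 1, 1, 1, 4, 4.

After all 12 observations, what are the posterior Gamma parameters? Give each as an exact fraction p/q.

obs 1: x=3 → posterior Gamma(11, 11/3)
obs 2: x=2 → posterior Gamma(13, 14/3)
obs 3: x=1 → posterior Gamma(14, 17/3)
obs 4: x=5 → posterior Gamma(19, 20/3)
obs 5: x=0 → posterior Gamma(19, 23/3)
obs 6: x=5 → posterior Gamma(24, 26/3)
obs 7: x=5 → posterior Gamma(29, 29/3)
obs 8: x=1 → posterior Gamma(30, 32/3)
obs 9: x=1 → posterior Gamma(31, 35/3)
obs 10: x=1 → posterior Gamma(32, 38/3)
obs 11: x=4 → posterior Gamma(36, 41/3)
obs 12: x=4 → posterior Gamma(40, 44/3)

alpha=40, beta=44/3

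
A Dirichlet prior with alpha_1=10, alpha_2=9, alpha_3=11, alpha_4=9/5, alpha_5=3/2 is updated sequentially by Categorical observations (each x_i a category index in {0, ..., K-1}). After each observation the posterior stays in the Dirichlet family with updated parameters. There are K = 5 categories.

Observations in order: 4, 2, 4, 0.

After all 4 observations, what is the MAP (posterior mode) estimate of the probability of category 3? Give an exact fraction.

obs 1: x=4 → posterior Dirichlet(10, 9, 11, 9/5, 5/2)
obs 2: x=2 → posterior Dirichlet(10, 9, 12, 9/5, 5/2)
obs 3: x=4 → posterior Dirichlet(10, 9, 12, 9/5, 7/2)
obs 4: x=0 → posterior Dirichlet(11, 9, 12, 9/5, 7/2)

8/323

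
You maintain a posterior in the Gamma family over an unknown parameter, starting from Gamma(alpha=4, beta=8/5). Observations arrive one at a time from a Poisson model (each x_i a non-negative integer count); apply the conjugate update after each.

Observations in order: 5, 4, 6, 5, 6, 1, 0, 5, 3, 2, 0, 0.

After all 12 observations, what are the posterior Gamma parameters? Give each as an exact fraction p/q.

obs 1: x=5 → posterior Gamma(9, 13/5)
obs 2: x=4 → posterior Gamma(13, 18/5)
obs 3: x=6 → posterior Gamma(19, 23/5)
obs 4: x=5 → posterior Gamma(24, 28/5)
obs 5: x=6 → posterior Gamma(30, 33/5)
obs 6: x=1 → posterior Gamma(31, 38/5)
obs 7: x=0 → posterior Gamma(31, 43/5)
obs 8: x=5 → posterior Gamma(36, 48/5)
obs 9: x=3 → posterior Gamma(39, 53/5)
obs 10: x=2 → posterior Gamma(41, 58/5)
obs 11: x=0 → posterior Gamma(41, 63/5)
obs 12: x=0 → posterior Gamma(41, 68/5)

alpha=41, beta=68/5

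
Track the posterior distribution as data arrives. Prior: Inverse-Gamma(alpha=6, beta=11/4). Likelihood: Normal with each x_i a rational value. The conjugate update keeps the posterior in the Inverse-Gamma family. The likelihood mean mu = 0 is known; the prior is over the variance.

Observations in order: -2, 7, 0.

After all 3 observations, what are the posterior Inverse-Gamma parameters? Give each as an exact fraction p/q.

obs 1: x=-2 → posterior Inverse-Gamma(13/2, 19/4)
obs 2: x=7 → posterior Inverse-Gamma(7, 117/4)
obs 3: x=0 → posterior Inverse-Gamma(15/2, 117/4)

alpha=15/2, beta=117/4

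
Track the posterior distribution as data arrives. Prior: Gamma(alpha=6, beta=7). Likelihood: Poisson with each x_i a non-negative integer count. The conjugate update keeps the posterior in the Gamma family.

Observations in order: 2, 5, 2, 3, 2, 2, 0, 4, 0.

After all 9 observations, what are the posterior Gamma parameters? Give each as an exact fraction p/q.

alpha=26, beta=16

obs 1: x=2 → posterior Gamma(8, 8)
obs 2: x=5 → posterior Gamma(13, 9)
obs 3: x=2 → posterior Gamma(15, 10)
obs 4: x=3 → posterior Gamma(18, 11)
obs 5: x=2 → posterior Gamma(20, 12)
obs 6: x=2 → posterior Gamma(22, 13)
obs 7: x=0 → posterior Gamma(22, 14)
obs 8: x=4 → posterior Gamma(26, 15)
obs 9: x=0 → posterior Gamma(26, 16)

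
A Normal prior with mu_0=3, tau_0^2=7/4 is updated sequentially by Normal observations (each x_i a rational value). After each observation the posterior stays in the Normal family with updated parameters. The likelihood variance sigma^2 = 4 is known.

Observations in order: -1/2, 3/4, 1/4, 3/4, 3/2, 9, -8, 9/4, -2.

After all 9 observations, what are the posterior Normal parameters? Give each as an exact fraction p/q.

obs 1: x=-1/2 → posterior Normal(89/46, 28/23)
obs 2: x=3/4 → posterior Normal(199/120, 14/15)
obs 3: x=1/4 → posterior Normal(103/74, 28/37)
obs 4: x=3/4 → posterior Normal(227/176, 7/11)
obs 5: x=3/2 → posterior Normal(269/204, 28/51)
obs 6: x=9 → posterior Normal(521/232, 14/29)
obs 7: x=-8 → posterior Normal(297/260, 28/65)
obs 8: x=9/4 → posterior Normal(5/4, 7/18)
obs 9: x=-2 → posterior Normal(76/79, 28/79)

mu_0=76/79, tau_0^2=28/79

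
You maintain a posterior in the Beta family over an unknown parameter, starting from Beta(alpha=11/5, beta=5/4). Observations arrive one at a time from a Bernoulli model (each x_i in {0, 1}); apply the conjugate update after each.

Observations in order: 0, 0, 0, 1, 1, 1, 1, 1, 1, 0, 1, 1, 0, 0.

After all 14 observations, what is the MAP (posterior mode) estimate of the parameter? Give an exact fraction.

obs 1: x=0 → posterior Beta(11/5, 9/4)
obs 2: x=0 → posterior Beta(11/5, 13/4)
obs 3: x=0 → posterior Beta(11/5, 17/4)
obs 4: x=1 → posterior Beta(16/5, 17/4)
obs 5: x=1 → posterior Beta(21/5, 17/4)
obs 6: x=1 → posterior Beta(26/5, 17/4)
obs 7: x=1 → posterior Beta(31/5, 17/4)
obs 8: x=1 → posterior Beta(36/5, 17/4)
obs 9: x=1 → posterior Beta(41/5, 17/4)
obs 10: x=0 → posterior Beta(41/5, 21/4)
obs 11: x=1 → posterior Beta(46/5, 21/4)
obs 12: x=1 → posterior Beta(51/5, 21/4)
obs 13: x=0 → posterior Beta(51/5, 25/4)
obs 14: x=0 → posterior Beta(51/5, 29/4)

184/309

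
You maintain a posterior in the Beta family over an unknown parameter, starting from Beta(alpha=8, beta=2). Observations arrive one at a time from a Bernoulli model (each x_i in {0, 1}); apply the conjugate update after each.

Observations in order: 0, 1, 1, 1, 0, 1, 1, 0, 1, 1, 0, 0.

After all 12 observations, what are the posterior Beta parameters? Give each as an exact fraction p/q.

alpha=15, beta=7

obs 1: x=0 → posterior Beta(8, 3)
obs 2: x=1 → posterior Beta(9, 3)
obs 3: x=1 → posterior Beta(10, 3)
obs 4: x=1 → posterior Beta(11, 3)
obs 5: x=0 → posterior Beta(11, 4)
obs 6: x=1 → posterior Beta(12, 4)
obs 7: x=1 → posterior Beta(13, 4)
obs 8: x=0 → posterior Beta(13, 5)
obs 9: x=1 → posterior Beta(14, 5)
obs 10: x=1 → posterior Beta(15, 5)
obs 11: x=0 → posterior Beta(15, 6)
obs 12: x=0 → posterior Beta(15, 7)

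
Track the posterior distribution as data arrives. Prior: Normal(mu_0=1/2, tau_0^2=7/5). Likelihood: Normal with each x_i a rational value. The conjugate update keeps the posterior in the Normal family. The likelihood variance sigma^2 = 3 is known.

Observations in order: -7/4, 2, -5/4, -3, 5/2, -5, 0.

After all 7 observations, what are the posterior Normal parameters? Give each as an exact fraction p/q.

obs 1: x=-7/4 → posterior Normal(-19/88, 21/22)
obs 2: x=2 → posterior Normal(37/116, 21/29)
obs 3: x=-5/4 → posterior Normal(1/72, 7/12)
obs 4: x=-3 → posterior Normal(-41/86, 21/43)
obs 5: x=5/2 → posterior Normal(-3/50, 21/50)
obs 6: x=-5 → posterior Normal(-2/3, 7/19)
obs 7: x=0 → posterior Normal(-19/32, 21/64)

mu_0=-19/32, tau_0^2=21/64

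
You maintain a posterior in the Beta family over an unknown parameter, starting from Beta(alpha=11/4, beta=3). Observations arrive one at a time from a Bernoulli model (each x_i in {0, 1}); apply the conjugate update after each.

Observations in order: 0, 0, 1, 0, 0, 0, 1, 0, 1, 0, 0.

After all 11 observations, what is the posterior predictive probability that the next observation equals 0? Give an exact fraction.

44/67

obs 1: x=0 → posterior Beta(11/4, 4)
obs 2: x=0 → posterior Beta(11/4, 5)
obs 3: x=1 → posterior Beta(15/4, 5)
obs 4: x=0 → posterior Beta(15/4, 6)
obs 5: x=0 → posterior Beta(15/4, 7)
obs 6: x=0 → posterior Beta(15/4, 8)
obs 7: x=1 → posterior Beta(19/4, 8)
obs 8: x=0 → posterior Beta(19/4, 9)
obs 9: x=1 → posterior Beta(23/4, 9)
obs 10: x=0 → posterior Beta(23/4, 10)
obs 11: x=0 → posterior Beta(23/4, 11)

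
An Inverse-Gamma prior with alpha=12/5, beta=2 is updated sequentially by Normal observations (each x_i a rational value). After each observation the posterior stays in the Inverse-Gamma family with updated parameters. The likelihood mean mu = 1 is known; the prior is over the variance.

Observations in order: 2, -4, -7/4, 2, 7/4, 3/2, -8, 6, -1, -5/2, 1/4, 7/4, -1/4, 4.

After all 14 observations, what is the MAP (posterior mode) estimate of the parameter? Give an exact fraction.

13865/1664

obs 1: x=2 → posterior Inverse-Gamma(29/10, 5/2)
obs 2: x=-4 → posterior Inverse-Gamma(17/5, 15)
obs 3: x=-7/4 → posterior Inverse-Gamma(39/10, 601/32)
obs 4: x=2 → posterior Inverse-Gamma(22/5, 617/32)
obs 5: x=7/4 → posterior Inverse-Gamma(49/10, 313/16)
obs 6: x=3/2 → posterior Inverse-Gamma(27/5, 315/16)
obs 7: x=-8 → posterior Inverse-Gamma(59/10, 963/16)
obs 8: x=6 → posterior Inverse-Gamma(32/5, 1163/16)
obs 9: x=-1 → posterior Inverse-Gamma(69/10, 1195/16)
obs 10: x=-5/2 → posterior Inverse-Gamma(37/5, 1293/16)
obs 11: x=1/4 → posterior Inverse-Gamma(79/10, 2595/32)
obs 12: x=7/4 → posterior Inverse-Gamma(42/5, 651/8)
obs 13: x=-1/4 → posterior Inverse-Gamma(89/10, 2629/32)
obs 14: x=4 → posterior Inverse-Gamma(47/5, 2773/32)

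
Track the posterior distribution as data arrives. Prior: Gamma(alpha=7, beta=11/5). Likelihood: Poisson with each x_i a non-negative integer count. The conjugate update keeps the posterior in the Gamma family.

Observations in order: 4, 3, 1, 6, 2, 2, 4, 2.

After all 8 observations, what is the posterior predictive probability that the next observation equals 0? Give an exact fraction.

86035058637402059052043906841583182924311591281789051/1562531701075863192779448904272185314811647640213651456

obs 1: x=4 → posterior Gamma(11, 16/5)
obs 2: x=3 → posterior Gamma(14, 21/5)
obs 3: x=1 → posterior Gamma(15, 26/5)
obs 4: x=6 → posterior Gamma(21, 31/5)
obs 5: x=2 → posterior Gamma(23, 36/5)
obs 6: x=2 → posterior Gamma(25, 41/5)
obs 7: x=4 → posterior Gamma(29, 46/5)
obs 8: x=2 → posterior Gamma(31, 51/5)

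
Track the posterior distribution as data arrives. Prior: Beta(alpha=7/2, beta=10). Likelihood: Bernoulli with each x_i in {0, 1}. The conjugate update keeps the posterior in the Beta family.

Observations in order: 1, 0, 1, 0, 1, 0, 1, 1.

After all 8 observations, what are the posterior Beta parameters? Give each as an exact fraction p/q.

obs 1: x=1 → posterior Beta(9/2, 10)
obs 2: x=0 → posterior Beta(9/2, 11)
obs 3: x=1 → posterior Beta(11/2, 11)
obs 4: x=0 → posterior Beta(11/2, 12)
obs 5: x=1 → posterior Beta(13/2, 12)
obs 6: x=0 → posterior Beta(13/2, 13)
obs 7: x=1 → posterior Beta(15/2, 13)
obs 8: x=1 → posterior Beta(17/2, 13)

alpha=17/2, beta=13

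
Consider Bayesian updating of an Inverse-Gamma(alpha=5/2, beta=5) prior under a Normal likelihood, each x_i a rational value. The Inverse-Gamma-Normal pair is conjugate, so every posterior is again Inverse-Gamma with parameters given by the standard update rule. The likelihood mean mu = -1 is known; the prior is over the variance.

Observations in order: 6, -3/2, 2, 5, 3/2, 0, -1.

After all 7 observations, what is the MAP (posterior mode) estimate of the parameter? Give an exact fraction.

223/28

obs 1: x=6 → posterior Inverse-Gamma(3, 59/2)
obs 2: x=-3/2 → posterior Inverse-Gamma(7/2, 237/8)
obs 3: x=2 → posterior Inverse-Gamma(4, 273/8)
obs 4: x=5 → posterior Inverse-Gamma(9/2, 417/8)
obs 5: x=3/2 → posterior Inverse-Gamma(5, 221/4)
obs 6: x=0 → posterior Inverse-Gamma(11/2, 223/4)
obs 7: x=-1 → posterior Inverse-Gamma(6, 223/4)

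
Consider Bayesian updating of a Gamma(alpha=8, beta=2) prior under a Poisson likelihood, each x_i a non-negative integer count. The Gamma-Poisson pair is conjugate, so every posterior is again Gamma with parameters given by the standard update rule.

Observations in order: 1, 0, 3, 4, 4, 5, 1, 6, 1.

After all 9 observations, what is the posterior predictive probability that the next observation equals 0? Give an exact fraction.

obs 1: x=1 → posterior Gamma(9, 3)
obs 2: x=0 → posterior Gamma(9, 4)
obs 3: x=3 → posterior Gamma(12, 5)
obs 4: x=4 → posterior Gamma(16, 6)
obs 5: x=4 → posterior Gamma(20, 7)
obs 6: x=5 → posterior Gamma(25, 8)
obs 7: x=1 → posterior Gamma(26, 9)
obs 8: x=6 → posterior Gamma(32, 10)
obs 9: x=1 → posterior Gamma(33, 11)

23225154419887808141001767796309131/410186270246002225336426103593500672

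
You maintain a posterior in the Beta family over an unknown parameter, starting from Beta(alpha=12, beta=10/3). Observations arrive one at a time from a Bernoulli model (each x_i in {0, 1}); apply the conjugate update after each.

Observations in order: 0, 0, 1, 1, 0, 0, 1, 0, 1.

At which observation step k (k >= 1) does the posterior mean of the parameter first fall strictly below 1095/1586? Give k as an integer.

obs 1: x=0 → posterior Beta(12, 13/3)
obs 2: x=0 → posterior Beta(12, 16/3)
obs 3: x=1 → posterior Beta(13, 16/3)
obs 4: x=1 → posterior Beta(14, 16/3)
obs 5: x=0 → posterior Beta(14, 19/3)
obs 6: x=0 → posterior Beta(14, 22/3)
obs 7: x=1 → posterior Beta(15, 22/3)
obs 8: x=0 → posterior Beta(15, 25/3)
obs 9: x=1 → posterior Beta(16, 25/3)

k = 5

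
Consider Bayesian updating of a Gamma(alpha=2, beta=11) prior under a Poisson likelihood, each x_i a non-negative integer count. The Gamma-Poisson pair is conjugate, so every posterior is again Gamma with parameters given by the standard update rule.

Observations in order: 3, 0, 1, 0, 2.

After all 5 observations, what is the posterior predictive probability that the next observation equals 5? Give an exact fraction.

obs 1: x=3 → posterior Gamma(5, 12)
obs 2: x=0 → posterior Gamma(5, 13)
obs 3: x=1 → posterior Gamma(6, 14)
obs 4: x=0 → posterior Gamma(6, 15)
obs 5: x=2 → posterior Gamma(8, 16)

3401614098432/9904578032905937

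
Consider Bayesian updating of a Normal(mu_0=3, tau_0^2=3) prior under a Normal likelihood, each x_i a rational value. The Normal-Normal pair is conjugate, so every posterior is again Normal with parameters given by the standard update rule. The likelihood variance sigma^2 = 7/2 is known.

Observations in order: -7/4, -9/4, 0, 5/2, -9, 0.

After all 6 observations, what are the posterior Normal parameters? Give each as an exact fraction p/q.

obs 1: x=-7/4 → posterior Normal(21/26, 21/13)
obs 2: x=-9/4 → posterior Normal(-3/19, 21/19)
obs 3: x=0 → posterior Normal(-3/25, 21/25)
obs 4: x=5/2 → posterior Normal(12/31, 21/31)
obs 5: x=-9 → posterior Normal(-42/37, 21/37)
obs 6: x=0 → posterior Normal(-42/43, 21/43)

mu_0=-42/43, tau_0^2=21/43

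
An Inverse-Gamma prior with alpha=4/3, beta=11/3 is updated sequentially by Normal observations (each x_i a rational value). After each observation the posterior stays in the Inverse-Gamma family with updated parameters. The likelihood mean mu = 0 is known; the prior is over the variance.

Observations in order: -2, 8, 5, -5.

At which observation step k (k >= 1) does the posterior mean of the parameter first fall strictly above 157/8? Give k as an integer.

obs 1: x=-2 → posterior Inverse-Gamma(11/6, 17/3)
obs 2: x=8 → posterior Inverse-Gamma(7/3, 113/3)
obs 3: x=5 → posterior Inverse-Gamma(17/6, 301/6)
obs 4: x=-5 → posterior Inverse-Gamma(10/3, 188/3)

k = 2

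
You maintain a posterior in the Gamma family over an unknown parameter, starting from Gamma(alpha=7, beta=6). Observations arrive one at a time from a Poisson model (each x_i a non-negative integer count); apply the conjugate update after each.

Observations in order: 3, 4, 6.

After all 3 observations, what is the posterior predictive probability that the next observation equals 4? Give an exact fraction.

obs 1: x=3 → posterior Gamma(10, 7)
obs 2: x=4 → posterior Gamma(14, 8)
obs 3: x=6 → posterior Gamma(20, 9)

21531225527989820906571/200000000000000000000000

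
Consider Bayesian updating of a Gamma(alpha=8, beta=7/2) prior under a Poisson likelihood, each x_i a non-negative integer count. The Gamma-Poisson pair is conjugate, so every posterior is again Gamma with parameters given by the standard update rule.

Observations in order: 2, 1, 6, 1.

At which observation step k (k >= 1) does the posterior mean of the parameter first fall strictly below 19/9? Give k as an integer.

k = 2

obs 1: x=2 → posterior Gamma(10, 9/2)
obs 2: x=1 → posterior Gamma(11, 11/2)
obs 3: x=6 → posterior Gamma(17, 13/2)
obs 4: x=1 → posterior Gamma(18, 15/2)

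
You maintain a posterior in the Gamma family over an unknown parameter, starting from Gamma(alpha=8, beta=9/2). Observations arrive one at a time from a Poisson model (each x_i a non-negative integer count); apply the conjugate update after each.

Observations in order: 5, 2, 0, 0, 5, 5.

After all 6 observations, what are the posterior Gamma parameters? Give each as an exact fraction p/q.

obs 1: x=5 → posterior Gamma(13, 11/2)
obs 2: x=2 → posterior Gamma(15, 13/2)
obs 3: x=0 → posterior Gamma(15, 15/2)
obs 4: x=0 → posterior Gamma(15, 17/2)
obs 5: x=5 → posterior Gamma(20, 19/2)
obs 6: x=5 → posterior Gamma(25, 21/2)

alpha=25, beta=21/2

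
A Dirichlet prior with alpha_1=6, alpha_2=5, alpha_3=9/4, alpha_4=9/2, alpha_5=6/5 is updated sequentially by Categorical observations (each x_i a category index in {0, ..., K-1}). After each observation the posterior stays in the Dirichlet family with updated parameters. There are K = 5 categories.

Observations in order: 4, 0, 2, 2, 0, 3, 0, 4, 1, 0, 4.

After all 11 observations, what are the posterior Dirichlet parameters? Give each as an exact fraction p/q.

obs 1: x=4 → posterior Dirichlet(6, 5, 9/4, 9/2, 11/5)
obs 2: x=0 → posterior Dirichlet(7, 5, 9/4, 9/2, 11/5)
obs 3: x=2 → posterior Dirichlet(7, 5, 13/4, 9/2, 11/5)
obs 4: x=2 → posterior Dirichlet(7, 5, 17/4, 9/2, 11/5)
obs 5: x=0 → posterior Dirichlet(8, 5, 17/4, 9/2, 11/5)
obs 6: x=3 → posterior Dirichlet(8, 5, 17/4, 11/2, 11/5)
obs 7: x=0 → posterior Dirichlet(9, 5, 17/4, 11/2, 11/5)
obs 8: x=4 → posterior Dirichlet(9, 5, 17/4, 11/2, 16/5)
obs 9: x=1 → posterior Dirichlet(9, 6, 17/4, 11/2, 16/5)
obs 10: x=0 → posterior Dirichlet(10, 6, 17/4, 11/2, 16/5)
obs 11: x=4 → posterior Dirichlet(10, 6, 17/4, 11/2, 21/5)

alpha_1=10, alpha_2=6, alpha_3=17/4, alpha_4=11/2, alpha_5=21/5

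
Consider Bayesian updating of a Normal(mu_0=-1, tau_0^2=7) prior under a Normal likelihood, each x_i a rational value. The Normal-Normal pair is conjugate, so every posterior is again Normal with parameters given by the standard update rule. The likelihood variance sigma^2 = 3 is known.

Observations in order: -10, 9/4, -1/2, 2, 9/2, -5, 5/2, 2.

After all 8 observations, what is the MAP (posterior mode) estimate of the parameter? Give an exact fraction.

-75/236

obs 1: x=-10 → posterior Normal(-73/10, 21/10)
obs 2: x=9/4 → posterior Normal(-229/68, 21/17)
obs 3: x=-1/2 → posterior Normal(-81/32, 7/8)
obs 4: x=2 → posterior Normal(-187/124, 21/31)
obs 5: x=9/2 → posterior Normal(-61/152, 21/38)
obs 6: x=-5 → posterior Normal(-67/60, 7/15)
obs 7: x=5/2 → posterior Normal(-131/208, 21/52)
obs 8: x=2 → posterior Normal(-75/236, 21/59)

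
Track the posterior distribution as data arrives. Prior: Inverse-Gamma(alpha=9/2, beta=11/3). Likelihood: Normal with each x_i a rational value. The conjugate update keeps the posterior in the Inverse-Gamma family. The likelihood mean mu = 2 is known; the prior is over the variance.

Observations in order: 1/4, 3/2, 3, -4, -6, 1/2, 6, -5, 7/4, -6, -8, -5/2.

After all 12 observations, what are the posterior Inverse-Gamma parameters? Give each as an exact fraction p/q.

alpha=21/2, beta=8717/48

obs 1: x=1/4 → posterior Inverse-Gamma(5, 499/96)
obs 2: x=3/2 → posterior Inverse-Gamma(11/2, 511/96)
obs 3: x=3 → posterior Inverse-Gamma(6, 559/96)
obs 4: x=-4 → posterior Inverse-Gamma(13/2, 2287/96)
obs 5: x=-6 → posterior Inverse-Gamma(7, 5359/96)
obs 6: x=1/2 → posterior Inverse-Gamma(15/2, 5467/96)
obs 7: x=6 → posterior Inverse-Gamma(8, 6235/96)
obs 8: x=-5 → posterior Inverse-Gamma(17/2, 8587/96)
obs 9: x=7/4 → posterior Inverse-Gamma(9, 4295/48)
obs 10: x=-6 → posterior Inverse-Gamma(19/2, 5831/48)
obs 11: x=-8 → posterior Inverse-Gamma(10, 8231/48)
obs 12: x=-5/2 → posterior Inverse-Gamma(21/2, 8717/48)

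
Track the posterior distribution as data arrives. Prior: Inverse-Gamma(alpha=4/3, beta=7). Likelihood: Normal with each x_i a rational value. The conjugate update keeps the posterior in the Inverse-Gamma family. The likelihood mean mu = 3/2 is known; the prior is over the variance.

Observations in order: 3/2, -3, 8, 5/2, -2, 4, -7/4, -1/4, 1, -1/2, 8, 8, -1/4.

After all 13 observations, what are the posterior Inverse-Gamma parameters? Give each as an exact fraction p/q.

alpha=47/6, beta=3223/32

obs 1: x=3/2 → posterior Inverse-Gamma(11/6, 7)
obs 2: x=-3 → posterior Inverse-Gamma(7/3, 137/8)
obs 3: x=8 → posterior Inverse-Gamma(17/6, 153/4)
obs 4: x=5/2 → posterior Inverse-Gamma(10/3, 155/4)
obs 5: x=-2 → posterior Inverse-Gamma(23/6, 359/8)
obs 6: x=4 → posterior Inverse-Gamma(13/3, 48)
obs 7: x=-7/4 → posterior Inverse-Gamma(29/6, 1705/32)
obs 8: x=-1/4 → posterior Inverse-Gamma(16/3, 877/16)
obs 9: x=1 → posterior Inverse-Gamma(35/6, 879/16)
obs 10: x=-1/2 → posterior Inverse-Gamma(19/3, 911/16)
obs 11: x=8 → posterior Inverse-Gamma(41/6, 1249/16)
obs 12: x=8 → posterior Inverse-Gamma(22/3, 1587/16)
obs 13: x=-1/4 → posterior Inverse-Gamma(47/6, 3223/32)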